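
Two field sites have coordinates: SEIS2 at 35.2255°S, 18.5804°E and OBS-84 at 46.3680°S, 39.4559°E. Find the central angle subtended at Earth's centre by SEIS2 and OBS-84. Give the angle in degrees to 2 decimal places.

19.24°

Δφ = -11.1425°,  Δλ = 20.8755°
a = sin²(Δφ/2) + cos φ₁ cos φ₂ sin²(Δλ/2) = 0.027926
c = 2·arcsin(√a) = 0.335796 rad = 19.2397°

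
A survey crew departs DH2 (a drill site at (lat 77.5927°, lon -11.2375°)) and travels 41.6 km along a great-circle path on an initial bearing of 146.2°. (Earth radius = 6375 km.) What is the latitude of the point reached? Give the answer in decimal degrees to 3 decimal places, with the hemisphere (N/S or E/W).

77.280°N

δ = d/R = 41.6/6375 = 0.006525 rad
φ₂ = arcsin(sin φ₁ cos δ + cos φ₁ sin δ cos θ)
   = arcsin(0.97664·0.99998 + 0.21486·0.00653·-0.83098) = 77.28034°
λ₂ = λ₁ + atan2(sin θ sin δ cos φ₁, cos δ − sin φ₁ sin φ₂) = -10.29283°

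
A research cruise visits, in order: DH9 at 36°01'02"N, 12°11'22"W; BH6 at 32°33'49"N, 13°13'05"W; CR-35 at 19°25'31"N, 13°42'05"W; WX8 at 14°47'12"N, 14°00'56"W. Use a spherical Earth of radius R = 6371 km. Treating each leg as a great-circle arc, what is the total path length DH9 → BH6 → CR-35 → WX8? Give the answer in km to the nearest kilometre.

DH9: φ = +36.01722°, λ = -12.18944°
BH6: φ = +32.56361°, λ = -13.21806°
CR-35: φ = +19.42528°, λ = -13.70139°
WX8: φ = +14.78667°, λ = -14.01556°
DH9→BH6: c = 0.062074 rad, d = 395.47 km
BH6→CR-35: c = 0.229432 rad, d = 1461.71 km
CR-35→WX8: c = 0.081128 rad, d = 516.87 km
Total = 395.47 + 1461.71 + 516.87 = 2374.05 km

2374 km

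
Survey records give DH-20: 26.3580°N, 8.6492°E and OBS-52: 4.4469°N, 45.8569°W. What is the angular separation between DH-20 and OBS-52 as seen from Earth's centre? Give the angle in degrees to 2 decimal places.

56.42°

Δφ = -21.9111°,  Δλ = -54.5061°
a = sin²(Δφ/2) + cos φ₁ cos φ₂ sin²(Δλ/2) = 0.223444
c = 2·arcsin(√a) = 0.984702 rad = 56.4192°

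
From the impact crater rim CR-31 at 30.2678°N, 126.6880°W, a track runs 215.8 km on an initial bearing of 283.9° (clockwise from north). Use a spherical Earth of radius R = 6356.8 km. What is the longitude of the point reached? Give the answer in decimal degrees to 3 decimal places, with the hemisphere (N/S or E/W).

128.884°W

δ = d/R = 215.8/6356.8 = 0.033948 rad
φ₂ = arcsin(sin φ₁ cos δ + cos φ₁ sin δ cos θ)
   = arcsin(0.50404·0.99942 + 0.86368·0.03394·0.24023) = 30.71674°
λ₂ = λ₁ + atan2(sin θ sin δ cos φ₁, cos δ − sin φ₁ sin φ₂) = -128.88435°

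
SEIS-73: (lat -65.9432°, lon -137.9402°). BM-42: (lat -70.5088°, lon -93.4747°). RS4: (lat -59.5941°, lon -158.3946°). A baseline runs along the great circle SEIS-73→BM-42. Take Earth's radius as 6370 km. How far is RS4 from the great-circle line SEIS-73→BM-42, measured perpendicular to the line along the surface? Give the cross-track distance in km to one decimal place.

δ₁₃ = central angle SEIS-73→RS4 = 0.195974 rad  (haversine)
θ₁₃ = bearing SEIS-73→RS4 = 294.726°,  θ₁₂ = bearing SEIS-73→BM-42 = 125.520°
dₓₜ = R·arcsin(sin δ₁₃ · sin(θ₁₃ − θ₁₂)) = 6370·arcsin(0.19472·sin(169.205°)) = 232.366 km
|dₓₜ| = 232.366 km

232.4 km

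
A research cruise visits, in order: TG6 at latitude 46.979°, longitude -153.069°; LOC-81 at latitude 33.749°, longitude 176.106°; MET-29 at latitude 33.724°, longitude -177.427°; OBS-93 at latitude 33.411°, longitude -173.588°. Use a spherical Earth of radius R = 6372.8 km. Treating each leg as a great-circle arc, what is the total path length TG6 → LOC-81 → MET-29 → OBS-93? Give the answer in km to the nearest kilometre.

3926 km

TG6→LOC-81: c = 0.466113 rad, d = 2970.45 km
LOC-81→MET-29: c = 0.093849 rad, d = 598.08 km
MET-29→OBS-93: c = 0.056093 rad, d = 357.47 km
Total = 2970.45 + 598.08 + 357.47 = 3925.99 km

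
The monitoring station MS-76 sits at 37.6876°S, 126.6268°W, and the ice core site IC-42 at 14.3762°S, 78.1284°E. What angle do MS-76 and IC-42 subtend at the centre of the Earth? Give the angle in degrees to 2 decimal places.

Δφ = 23.3114°,  Δλ = -155.2448°
a = sin²(Δφ/2) + cos φ₁ cos φ₂ sin²(Δλ/2) = 0.772170
c = 2·arcsin(√a) = 2.146398 rad = 122.9795°

122.98°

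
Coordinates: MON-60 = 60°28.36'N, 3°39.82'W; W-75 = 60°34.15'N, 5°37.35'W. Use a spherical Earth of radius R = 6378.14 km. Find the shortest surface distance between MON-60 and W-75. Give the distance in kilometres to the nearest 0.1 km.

MON-60: φ = +60.47267°, λ = -3.66367°
W-75: φ = +60.56917°, λ = -5.62250°
Δφ = 0.0965°,  Δλ = -1.9588°
a = sin²(Δφ/2) + cos φ₁ cos φ₂ sin²(Δλ/2) = 0.000071
c = 2·arcsin(√a) = 0.016908 rad = 0.9687°
d = R·c = 6378.14 × 0.016908 = 107.8 km

107.8 km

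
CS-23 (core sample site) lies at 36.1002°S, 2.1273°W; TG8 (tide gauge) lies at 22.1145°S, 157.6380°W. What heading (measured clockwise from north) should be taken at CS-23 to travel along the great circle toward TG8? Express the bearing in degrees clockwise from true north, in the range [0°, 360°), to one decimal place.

205.6°

Δλ = -155.5107°
y = sin Δλ · cos φ₂ = -0.384028
x = cos φ₁ sin φ₂ − sin φ₁ cos φ₂ cos Δλ = -0.800922
θ = atan2(y, x) = -154.3831° → 205.6169° (mod 360°)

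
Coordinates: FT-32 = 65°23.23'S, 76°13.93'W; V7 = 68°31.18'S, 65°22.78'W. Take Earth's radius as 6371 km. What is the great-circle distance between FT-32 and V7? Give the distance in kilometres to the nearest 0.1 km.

585.6 km

FT-32: φ = -65.38717°, λ = -76.23217°
V7: φ = -68.51967°, λ = -65.37967°
Δφ = -3.1325°,  Δλ = 10.8525°
a = sin²(Δφ/2) + cos φ₁ cos φ₂ sin²(Δλ/2) = 0.002111
c = 2·arcsin(√a) = 0.091921 rad = 5.2667°
d = R·c = 6371 × 0.091921 = 585.6 km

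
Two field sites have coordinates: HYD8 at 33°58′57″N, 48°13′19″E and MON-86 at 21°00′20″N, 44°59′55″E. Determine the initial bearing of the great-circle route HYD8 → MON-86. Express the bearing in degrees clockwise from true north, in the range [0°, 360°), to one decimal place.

193.2°

HYD8: φ = +33.98250°, λ = +48.22194°
MON-86: φ = +21.00556°, λ = +44.99861°
Δλ = -3.2233°
y = sin Δλ · cos φ₂ = -0.052492
x = cos φ₁ sin φ₂ − sin φ₁ cos φ₂ cos Δλ = -0.223733
θ = atan2(y, x) = -166.7963° → 193.2037° (mod 360°)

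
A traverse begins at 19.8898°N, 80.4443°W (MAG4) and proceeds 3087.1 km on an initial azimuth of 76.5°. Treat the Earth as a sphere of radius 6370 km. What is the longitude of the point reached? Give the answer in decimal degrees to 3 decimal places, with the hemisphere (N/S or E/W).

50.771°W

δ = d/R = 3087.1/6370 = 0.484631 rad
φ₂ = arcsin(sin φ₁ cos δ + cos φ₁ sin δ cos θ)
   = arcsin(0.34021·0.88485 + 0.94035·0.46588·0.23345) = 23.78502°
λ₂ = λ₁ + atan2(sin θ sin δ cos φ₁, cos δ − sin φ₁ sin φ₂) = -50.77078°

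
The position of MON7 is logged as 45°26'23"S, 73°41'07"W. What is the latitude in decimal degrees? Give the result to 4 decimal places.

45.4397°S

45° + 26′/60 + 23″/3600 = 45 + 0.43333 + 0.00639 = 45.4397°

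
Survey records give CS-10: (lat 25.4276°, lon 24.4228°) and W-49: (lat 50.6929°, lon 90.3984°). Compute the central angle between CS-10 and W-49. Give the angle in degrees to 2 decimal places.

Δφ = 25.2653°,  Δλ = 65.9756°
a = sin²(Δφ/2) + cos φ₁ cos φ₂ sin²(Δλ/2) = 0.217424
c = 2·arcsin(√a) = 0.970180 rad = 55.5872°

55.59°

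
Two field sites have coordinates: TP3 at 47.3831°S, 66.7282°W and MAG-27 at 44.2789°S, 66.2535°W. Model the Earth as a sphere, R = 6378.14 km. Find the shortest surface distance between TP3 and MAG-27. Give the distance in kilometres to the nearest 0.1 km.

Δφ = 3.1042°,  Δλ = 0.4747°
a = sin²(Δφ/2) + cos φ₁ cos φ₂ sin²(Δλ/2) = 0.000742
c = 2·arcsin(√a) = 0.054485 rad = 3.1218°
d = R·c = 6378.14 × 0.054485 = 347.5 km

347.5 km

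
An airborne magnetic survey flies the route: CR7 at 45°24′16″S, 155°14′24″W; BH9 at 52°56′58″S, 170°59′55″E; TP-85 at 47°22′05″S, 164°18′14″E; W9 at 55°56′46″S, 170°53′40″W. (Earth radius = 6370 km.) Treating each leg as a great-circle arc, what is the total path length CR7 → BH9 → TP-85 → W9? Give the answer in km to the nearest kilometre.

5290 km

CR7: φ = -45.40444°, λ = -155.24000°
BH9: φ = -52.94944°, λ = +170.99861°
TP-85: φ = -47.36806°, λ = +164.30389°
W9: φ = -55.94611°, λ = -170.89444°
CR7→BH9: c = 0.402710 rad, d = 2565.26 km
BH9→TP-85: c = 0.122743 rad, d = 781.87 km
TP-85→W9: c = 0.305048 rad, d = 1943.16 km
Total = 2565.26 + 781.87 + 1943.16 = 5290.29 km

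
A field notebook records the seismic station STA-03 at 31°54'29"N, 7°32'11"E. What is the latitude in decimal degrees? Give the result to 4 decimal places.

31.9081°N

31° + 54′/60 + 29″/3600 = 31 + 0.90000 + 0.00806 = 31.9081°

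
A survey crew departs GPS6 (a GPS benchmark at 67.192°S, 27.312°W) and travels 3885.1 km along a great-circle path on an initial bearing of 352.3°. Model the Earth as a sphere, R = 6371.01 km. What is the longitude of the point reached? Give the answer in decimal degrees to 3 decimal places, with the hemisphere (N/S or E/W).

δ = d/R = 3885.1/6371.01 = 0.609809 rad
φ₂ = arcsin(sin φ₁ cos δ + cos φ₁ sin δ cos θ)
   = arcsin(-0.92181·0.81976 + 0.38764·0.57271·0.99098) = -32.38823°
λ₂ = λ₁ + atan2(sin θ sin δ cos φ₁, cos δ − sin φ₁ sin φ₂) = -32.52575°

32.526°W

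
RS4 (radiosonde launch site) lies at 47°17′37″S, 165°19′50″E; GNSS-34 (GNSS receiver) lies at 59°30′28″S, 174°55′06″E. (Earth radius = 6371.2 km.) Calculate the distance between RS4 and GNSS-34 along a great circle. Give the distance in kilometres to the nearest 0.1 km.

RS4: φ = -47.29361°, λ = +165.33056°
GNSS-34: φ = -59.50778°, λ = +174.91833°
Δφ = -12.2142°,  Δλ = 9.5878°
a = sin²(Δφ/2) + cos φ₁ cos φ₂ sin²(Δλ/2) = 0.013722
c = 2·arcsin(√a) = 0.234820 rad = 13.4542°
d = R·c = 6371.2 × 0.234820 = 1496.1 km

1496.1 km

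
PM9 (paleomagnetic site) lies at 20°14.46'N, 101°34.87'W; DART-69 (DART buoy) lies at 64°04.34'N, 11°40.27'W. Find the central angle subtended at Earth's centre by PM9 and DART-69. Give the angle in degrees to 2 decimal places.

71.83°

PM9: φ = +20.24100°, λ = -101.58117°
DART-69: φ = +64.07233°, λ = -11.67117°
Δφ = 43.8313°,  Δλ = 89.9100°
a = sin²(Δφ/2) + cos φ₁ cos φ₂ sin²(Δλ/2) = 0.344104
c = 2·arcsin(√a) = 1.253719 rad = 71.8328°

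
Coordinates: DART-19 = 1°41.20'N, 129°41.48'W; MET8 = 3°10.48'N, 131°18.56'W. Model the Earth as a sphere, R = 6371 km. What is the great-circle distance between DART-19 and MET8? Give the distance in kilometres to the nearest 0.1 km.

DART-19: φ = +1.68667°, λ = -129.69133°
MET8: φ = +3.17467°, λ = -131.30933°
Δφ = 1.4880°,  Δλ = -1.6180°
a = sin²(Δφ/2) + cos φ₁ cos φ₂ sin²(Δλ/2) = 0.000368
c = 2·arcsin(√a) = 0.038346 rad = 2.1971°
d = R·c = 6371 × 0.038346 = 244.3 km

244.3 km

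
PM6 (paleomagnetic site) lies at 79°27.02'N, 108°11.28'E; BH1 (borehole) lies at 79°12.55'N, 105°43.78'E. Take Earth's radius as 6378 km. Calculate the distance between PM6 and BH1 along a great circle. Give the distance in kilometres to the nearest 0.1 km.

PM6: φ = +79.45033°, λ = +108.18800°
BH1: φ = +79.20917°, λ = +105.72967°
Δφ = -0.2412°,  Δλ = -2.4583°
a = sin²(Δφ/2) + cos φ₁ cos φ₂ sin²(Δλ/2) = 0.000020
c = 2·arcsin(√a) = 0.008990 rad = 0.5151°
d = R·c = 6378 × 0.008990 = 57.3 km

57.3 km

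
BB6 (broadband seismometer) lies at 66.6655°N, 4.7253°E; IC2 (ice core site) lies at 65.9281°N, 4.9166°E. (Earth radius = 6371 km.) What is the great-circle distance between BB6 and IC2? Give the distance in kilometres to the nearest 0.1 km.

82.4 km

Δφ = -0.7374°,  Δλ = 0.1913°
a = sin²(Δφ/2) + cos φ₁ cos φ₂ sin²(Δλ/2) = 0.000042
c = 2·arcsin(√a) = 0.012940 rad = 0.7414°
d = R·c = 6371 × 0.012940 = 82.4 km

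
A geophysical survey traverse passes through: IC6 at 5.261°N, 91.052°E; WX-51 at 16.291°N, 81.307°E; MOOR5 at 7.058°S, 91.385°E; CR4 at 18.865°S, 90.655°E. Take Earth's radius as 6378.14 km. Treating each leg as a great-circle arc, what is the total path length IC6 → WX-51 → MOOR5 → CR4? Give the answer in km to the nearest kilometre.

5768 km

IC6→WX-51: c = 0.254713 rad, d = 1624.59 km
WX-51→MOOR5: c = 0.443140 rad, d = 2826.41 km
MOOR5→CR4: c = 0.206443 rad, d = 1316.72 km
Total = 1624.59 + 2826.41 + 1316.72 = 5767.72 km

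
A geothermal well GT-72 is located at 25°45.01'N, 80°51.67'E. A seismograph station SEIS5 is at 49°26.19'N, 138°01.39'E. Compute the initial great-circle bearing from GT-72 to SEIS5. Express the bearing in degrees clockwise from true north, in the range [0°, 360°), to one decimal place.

GT-72: φ = +25.75017°, λ = +80.86117°
SEIS5: φ = +49.43650°, λ = +138.02317°
Δλ = 57.1620°
y = sin Δλ · cos φ₂ = 0.546379
x = cos φ₁ sin φ₂ − sin φ₁ cos φ₂ cos Δλ = 0.531047
θ = atan2(y, x) = 45.8152° → 45.8152° (mod 360°)

45.8°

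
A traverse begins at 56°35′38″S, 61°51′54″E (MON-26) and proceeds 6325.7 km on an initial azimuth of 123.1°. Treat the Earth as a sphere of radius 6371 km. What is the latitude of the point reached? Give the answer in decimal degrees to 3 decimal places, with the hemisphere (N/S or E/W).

MON-26: φ = -56.59389°, λ = +61.86500°
δ = d/R = 6325.7/6371 = 0.992890 rad
φ₂ = arcsin(sin φ₁ cos δ + cos φ₁ sin δ cos θ)
   = arcsin(-0.83479·0.54627 + 0.55057·0.83761·-0.54610) = -45.06131°
λ₂ = λ₁ + atan2(sin θ sin δ cos φ₁, cos δ − sin φ₁ sin φ₂) = 158.45701°

45.061°S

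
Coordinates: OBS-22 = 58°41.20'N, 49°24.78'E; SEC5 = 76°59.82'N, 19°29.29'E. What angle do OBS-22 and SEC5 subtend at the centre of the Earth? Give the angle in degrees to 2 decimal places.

OBS-22: φ = +58.68667°, λ = +49.41300°
SEC5: φ = +76.99700°, λ = +19.48817°
Δφ = 18.3103°,  Δλ = -29.9248°
a = sin²(Δφ/2) + cos φ₁ cos φ₂ sin²(Δλ/2) = 0.033111
c = 2·arcsin(√a) = 0.365965 rad = 20.9683°

20.97°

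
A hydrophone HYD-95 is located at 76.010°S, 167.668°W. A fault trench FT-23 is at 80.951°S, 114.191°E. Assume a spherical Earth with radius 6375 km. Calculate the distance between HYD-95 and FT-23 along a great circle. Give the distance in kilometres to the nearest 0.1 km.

1665.3 km

Δφ = -4.9410°,  Δλ = -78.1410°
a = sin²(Δφ/2) + cos φ₁ cos φ₂ sin²(Δλ/2) = 0.016962
c = 2·arcsin(√a) = 0.261222 rad = 14.9669°
d = R·c = 6375 × 0.261222 = 1665.3 km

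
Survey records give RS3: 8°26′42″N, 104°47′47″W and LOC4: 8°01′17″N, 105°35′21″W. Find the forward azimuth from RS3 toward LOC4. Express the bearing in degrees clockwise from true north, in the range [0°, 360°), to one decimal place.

241.7°

RS3: φ = +8.44500°, λ = -104.79639°
LOC4: φ = +8.02139°, λ = -105.58917°
Δλ = -0.7928°
y = sin Δλ · cos φ₂ = -0.013701
x = cos φ₁ sin φ₂ − sin φ₁ cos φ₂ cos Δλ = -0.007379
θ = atan2(y, x) = -118.3075° → 241.6925° (mod 360°)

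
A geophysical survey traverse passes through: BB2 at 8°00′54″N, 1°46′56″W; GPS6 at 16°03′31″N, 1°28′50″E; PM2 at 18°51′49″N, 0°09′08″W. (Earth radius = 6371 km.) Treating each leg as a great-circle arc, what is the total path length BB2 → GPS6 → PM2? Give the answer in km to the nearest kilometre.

1319 km

BB2: φ = +8.01500°, λ = -1.78222°
GPS6: φ = +16.05861°, λ = +1.48056°
PM2: φ = +18.86361°, λ = -0.15222°
BB2→GPS6: c = 0.151012 rad, d = 962.10 km
GPS6→PM2: c = 0.055996 rad, d = 356.75 km
Total = 962.10 + 356.75 = 1318.85 km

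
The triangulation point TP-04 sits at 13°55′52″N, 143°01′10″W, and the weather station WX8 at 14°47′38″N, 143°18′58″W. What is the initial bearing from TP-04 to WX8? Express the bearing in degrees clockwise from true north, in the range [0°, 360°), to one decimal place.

TP-04: φ = +13.93111°, λ = -143.01944°
WX8: φ = +14.79389°, λ = -143.31611°
Δλ = -0.2967°
y = sin Δλ · cos φ₂ = -0.005006
x = cos φ₁ sin φ₂ − sin φ₁ cos φ₂ cos Δλ = 0.015061
θ = atan2(y, x) = -18.3865° → 341.6135° (mod 360°)

341.6°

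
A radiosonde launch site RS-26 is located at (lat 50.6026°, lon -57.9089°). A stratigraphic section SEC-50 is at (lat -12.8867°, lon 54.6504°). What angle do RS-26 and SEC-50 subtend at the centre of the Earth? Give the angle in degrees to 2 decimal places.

Δφ = -63.4893°,  Δλ = 112.5593°
a = sin²(Δφ/2) + cos φ₁ cos φ₂ sin²(Δλ/2) = 0.704853
c = 2·arcsin(√a) = 1.992928 rad = 114.1864°

114.19°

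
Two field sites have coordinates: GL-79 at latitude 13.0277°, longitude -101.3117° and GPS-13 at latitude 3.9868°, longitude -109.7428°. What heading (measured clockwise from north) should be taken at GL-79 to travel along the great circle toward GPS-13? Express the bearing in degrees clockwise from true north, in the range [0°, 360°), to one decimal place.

223.4°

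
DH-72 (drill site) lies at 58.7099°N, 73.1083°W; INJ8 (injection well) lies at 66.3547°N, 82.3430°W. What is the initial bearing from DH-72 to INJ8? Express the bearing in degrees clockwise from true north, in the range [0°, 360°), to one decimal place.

Δλ = -9.2347°
y = sin Δλ · cos φ₂ = -0.064364
x = cos φ₁ sin φ₂ − sin φ₁ cos φ₂ cos Δλ = 0.137474
θ = atan2(y, x) = -25.0886° → 334.9114° (mod 360°)

334.9°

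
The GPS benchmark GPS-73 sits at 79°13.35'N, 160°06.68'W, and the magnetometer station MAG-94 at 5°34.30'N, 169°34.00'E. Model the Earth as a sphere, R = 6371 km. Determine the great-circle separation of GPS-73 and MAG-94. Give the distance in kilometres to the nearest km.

GPS-73: φ = +79.22250°, λ = -160.11133°
MAG-94: φ = +5.57167°, λ = +169.56667°
Δφ = -73.6508°,  Δλ = -30.3220°
a = sin²(Δφ/2) + cos φ₁ cos φ₂ sin²(Δλ/2) = 0.371985
c = 2·arcsin(√a) = 1.311883 rad = 75.1653°
d = R·c = 6371 × 1.311883 = 8358.0 km

8358 km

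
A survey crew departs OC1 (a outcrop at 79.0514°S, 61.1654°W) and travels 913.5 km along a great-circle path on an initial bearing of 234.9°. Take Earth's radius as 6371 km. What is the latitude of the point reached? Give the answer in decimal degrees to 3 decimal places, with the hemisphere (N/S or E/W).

80.869°S

δ = d/R = 913.5/6371 = 0.143384 rad
φ₂ = arcsin(sin φ₁ cos δ + cos φ₁ sin δ cos θ)
   = arcsin(-0.98180·0.98974 + 0.18993·0.14289·-0.57501) = -80.86904°
λ₂ = λ₁ + atan2(sin θ sin δ cos φ₁, cos δ − sin φ₁ sin φ₂) = -108.61644°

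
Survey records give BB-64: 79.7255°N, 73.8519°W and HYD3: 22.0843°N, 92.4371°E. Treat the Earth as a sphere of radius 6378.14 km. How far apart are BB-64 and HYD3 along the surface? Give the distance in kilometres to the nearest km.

8673 km

Δφ = -57.6412°,  Δλ = 166.2890°
a = sin²(Δφ/2) + cos φ₁ cos φ₂ sin²(Δλ/2) = 0.395313
c = 2·arcsin(√a) = 1.359862 rad = 77.9144°
d = R·c = 6378.14 × 1.359862 = 8673.4 km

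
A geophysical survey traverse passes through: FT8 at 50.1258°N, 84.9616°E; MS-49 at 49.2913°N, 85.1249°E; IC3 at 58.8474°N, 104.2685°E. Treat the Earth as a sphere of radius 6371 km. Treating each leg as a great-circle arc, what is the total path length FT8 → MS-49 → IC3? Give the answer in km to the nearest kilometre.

FT8→MS-49: c = 0.014681 rad, d = 93.53 km
MS-49→IC3: c = 0.255785 rad, d = 1629.60 km
Total = 93.53 + 1629.60 = 1723.14 km

1723 km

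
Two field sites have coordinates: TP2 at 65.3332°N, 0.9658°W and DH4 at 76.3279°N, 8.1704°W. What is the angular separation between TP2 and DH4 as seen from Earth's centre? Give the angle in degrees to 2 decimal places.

11.23°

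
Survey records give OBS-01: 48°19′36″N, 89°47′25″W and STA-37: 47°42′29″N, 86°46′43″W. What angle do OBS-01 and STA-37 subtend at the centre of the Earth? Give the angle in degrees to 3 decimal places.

OBS-01: φ = +48.32667°, λ = -89.79028°
STA-37: φ = +47.70806°, λ = -86.77861°
Δφ = -0.6186°,  Δλ = 3.0117°
a = sin²(Δφ/2) + cos φ₁ cos φ₂ sin²(Δλ/2) = 0.000338
c = 2·arcsin(√a) = 0.036777 rad = 2.1072°

2.107°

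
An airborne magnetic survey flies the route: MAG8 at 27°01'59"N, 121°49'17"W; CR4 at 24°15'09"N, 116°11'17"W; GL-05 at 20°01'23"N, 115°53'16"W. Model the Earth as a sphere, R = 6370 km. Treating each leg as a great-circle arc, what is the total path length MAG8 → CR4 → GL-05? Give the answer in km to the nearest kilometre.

1115 km

MAG8: φ = +27.03306°, λ = -121.82139°
CR4: φ = +24.25250°, λ = -116.18806°
GL-05: φ = +20.02306°, λ = -115.88778°
MAG8→CR4: c = 0.101034 rad, d = 643.58 km
CR4→GL-05: c = 0.073977 rad, d = 471.23 km
Total = 643.58 + 471.23 = 1114.82 km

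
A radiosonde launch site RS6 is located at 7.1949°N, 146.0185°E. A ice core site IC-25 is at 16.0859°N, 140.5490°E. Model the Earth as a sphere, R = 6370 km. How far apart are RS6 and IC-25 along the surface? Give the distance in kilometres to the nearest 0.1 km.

1153.7 km

Δφ = 8.8910°,  Δλ = -5.4695°
a = sin²(Δφ/2) + cos φ₁ cos φ₂ sin²(Δλ/2) = 0.008178
c = 2·arcsin(√a) = 0.181112 rad = 10.3770°
d = R·c = 6370 × 0.181112 = 1153.7 km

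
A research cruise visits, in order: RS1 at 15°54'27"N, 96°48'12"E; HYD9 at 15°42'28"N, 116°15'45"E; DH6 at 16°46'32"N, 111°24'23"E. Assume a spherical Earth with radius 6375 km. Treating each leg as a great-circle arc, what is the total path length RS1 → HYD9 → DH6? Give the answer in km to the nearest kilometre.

2615 km

RS1: φ = +15.90750°, λ = +96.80333°
HYD9: φ = +15.70778°, λ = +116.26250°
DH6: φ = +16.77556°, λ = +111.40639°
RS1→HYD9: c = 0.326683 rad, d = 2082.60 km
HYD9→DH6: c = 0.083476 rad, d = 532.16 km
Total = 2082.60 + 532.16 = 2614.76 km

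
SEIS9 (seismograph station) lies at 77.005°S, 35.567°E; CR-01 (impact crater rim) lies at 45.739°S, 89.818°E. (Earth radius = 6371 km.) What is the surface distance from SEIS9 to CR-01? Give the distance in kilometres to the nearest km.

4210 km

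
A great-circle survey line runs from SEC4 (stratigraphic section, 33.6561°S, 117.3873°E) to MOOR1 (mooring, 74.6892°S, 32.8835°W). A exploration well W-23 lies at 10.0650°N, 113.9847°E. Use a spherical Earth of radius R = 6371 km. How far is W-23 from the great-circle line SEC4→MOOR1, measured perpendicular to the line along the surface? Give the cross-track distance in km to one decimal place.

δ₁₃ = central angle SEC4→W-23 = 0.765165 rad  (haversine)
θ₁₃ = bearing SEC4→W-23 = 355.160°,  θ₁₂ = bearing SEC4→MOOR1 = 188.015°
dₓₜ = R·arcsin(sin δ₁₃ · sin(θ₁₃ − θ₁₂)) = 6371·arcsin(0.69266·sin(167.145°)) = 985.737 km
|dₓₜ| = 985.737 km

985.7 km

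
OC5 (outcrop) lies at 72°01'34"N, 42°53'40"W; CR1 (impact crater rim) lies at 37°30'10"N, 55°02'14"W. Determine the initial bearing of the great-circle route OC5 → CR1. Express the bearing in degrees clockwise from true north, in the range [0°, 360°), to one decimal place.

196.9°

OC5: φ = +72.02611°, λ = -42.89444°
CR1: φ = +37.50278°, λ = -55.03722°
Δλ = -12.1428°
y = sin Δλ · cos φ₂ = -0.166875
x = cos φ₁ sin φ₂ − sin φ₁ cos φ₂ cos Δλ = -0.549859
θ = atan2(y, x) = -163.1177° → 196.8823° (mod 360°)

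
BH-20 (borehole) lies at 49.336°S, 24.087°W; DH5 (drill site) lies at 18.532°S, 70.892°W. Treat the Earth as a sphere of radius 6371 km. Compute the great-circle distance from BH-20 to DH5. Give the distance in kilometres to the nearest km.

Δφ = 30.8040°,  Δλ = -46.8050°
a = sin²(Δφ/2) + cos φ₁ cos φ₂ sin²(Δλ/2) = 0.168006
c = 2·arcsin(√a) = 0.844657 rad = 48.3953°
d = R·c = 6371 × 0.844657 = 5381.3 km

5381 km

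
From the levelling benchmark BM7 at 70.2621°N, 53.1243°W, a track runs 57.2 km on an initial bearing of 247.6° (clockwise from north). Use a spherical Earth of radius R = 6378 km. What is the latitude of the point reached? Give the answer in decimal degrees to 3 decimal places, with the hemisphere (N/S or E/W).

70.061°N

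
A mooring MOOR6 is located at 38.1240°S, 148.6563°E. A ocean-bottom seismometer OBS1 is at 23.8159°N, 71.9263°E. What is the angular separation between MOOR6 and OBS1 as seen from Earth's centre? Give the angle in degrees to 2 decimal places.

94.82°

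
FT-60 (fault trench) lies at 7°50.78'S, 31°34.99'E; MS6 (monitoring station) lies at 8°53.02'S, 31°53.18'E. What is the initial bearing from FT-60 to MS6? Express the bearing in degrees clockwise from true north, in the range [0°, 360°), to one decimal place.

FT-60: φ = -7.84633°, λ = +31.58317°
MS6: φ = -8.88367°, λ = +31.88633°
Δλ = 0.3032°
y = sin Δλ · cos φ₂ = 0.005228
x = cos φ₁ sin φ₂ − sin φ₁ cos φ₂ cos Δλ = -0.018106
θ = atan2(y, x) = 163.8948° → 163.8948° (mod 360°)

163.9°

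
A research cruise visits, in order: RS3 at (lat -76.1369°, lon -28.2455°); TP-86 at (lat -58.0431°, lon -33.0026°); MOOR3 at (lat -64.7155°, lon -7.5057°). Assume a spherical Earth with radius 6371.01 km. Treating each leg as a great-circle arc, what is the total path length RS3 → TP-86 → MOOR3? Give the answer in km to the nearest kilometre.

RS3→TP-86: c = 0.317200 rad, d = 2020.88 km
TP-86→MOOR3: c = 0.240537 rad, d = 1532.47 km
Total = 2020.88 + 1532.47 = 3553.35 km

3553 km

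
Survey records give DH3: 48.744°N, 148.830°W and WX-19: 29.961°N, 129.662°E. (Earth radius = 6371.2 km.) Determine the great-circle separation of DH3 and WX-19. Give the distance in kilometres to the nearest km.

6964 km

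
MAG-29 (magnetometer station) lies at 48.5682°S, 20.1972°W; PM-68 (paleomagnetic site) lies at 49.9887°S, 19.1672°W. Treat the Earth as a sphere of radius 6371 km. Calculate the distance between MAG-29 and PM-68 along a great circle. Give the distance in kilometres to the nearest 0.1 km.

174.7 km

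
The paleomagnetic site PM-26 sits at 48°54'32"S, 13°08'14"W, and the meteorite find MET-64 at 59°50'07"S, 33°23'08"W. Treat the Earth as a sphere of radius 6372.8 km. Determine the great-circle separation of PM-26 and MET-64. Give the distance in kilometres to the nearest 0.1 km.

1775.0 km

PM-26: φ = -48.90889°, λ = -13.13722°
MET-64: φ = -59.83528°, λ = -33.38556°
Δφ = -10.9264°,  Δλ = -20.2483°
a = sin²(Δφ/2) + cos φ₁ cos φ₂ sin²(Δλ/2) = 0.019269
c = 2·arcsin(√a) = 0.278526 rad = 15.9584°
d = R·c = 6372.8 × 0.278526 = 1775.0 km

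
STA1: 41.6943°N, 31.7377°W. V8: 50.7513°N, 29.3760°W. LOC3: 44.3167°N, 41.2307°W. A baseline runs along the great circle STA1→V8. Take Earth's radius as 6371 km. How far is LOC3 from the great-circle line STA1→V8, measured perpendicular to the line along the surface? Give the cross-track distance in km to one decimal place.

798.1 km

δ₁₃ = central angle STA1→LOC3 = 0.129423 rad  (haversine)
θ₁₃ = bearing STA1→LOC3 = 293.891°,  θ₁₂ = bearing STA1→V8 = 9.383°
dₓₜ = R·arcsin(sin δ₁₃ · sin(θ₁₃ − θ₁₂)) = 6371·arcsin(0.12906·sin(284.508°)) = -798.121 km
|dₓₜ| = 798.121 km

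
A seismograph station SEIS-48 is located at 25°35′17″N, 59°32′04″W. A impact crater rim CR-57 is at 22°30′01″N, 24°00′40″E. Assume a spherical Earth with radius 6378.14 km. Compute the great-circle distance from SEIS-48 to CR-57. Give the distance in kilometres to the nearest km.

8348 km

SEIS-48: φ = +25.58806°, λ = -59.53444°
CR-57: φ = +22.50028°, λ = +24.01111°
Δφ = -3.0878°,  Δλ = 83.5456°
a = sin²(Δφ/2) + cos φ₁ cos φ₂ sin²(Δλ/2) = 0.370524
c = 2·arcsin(√a) = 1.308859 rad = 74.9921°
d = R·c = 6378.14 × 1.308859 = 8348.1 km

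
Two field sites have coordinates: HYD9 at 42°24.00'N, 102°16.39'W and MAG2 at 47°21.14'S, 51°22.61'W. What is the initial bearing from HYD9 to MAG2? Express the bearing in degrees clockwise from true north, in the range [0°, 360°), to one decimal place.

HYD9: φ = +42.40000°, λ = -102.27317°
MAG2: φ = -47.35233°, λ = -51.37683°
Δλ = 50.8963°
y = sin Δλ · cos φ₂ = 0.525735
x = cos φ₁ sin φ₂ − sin φ₁ cos φ₂ cos Δλ = -0.831294
θ = atan2(y, x) = 147.6895° → 147.6895° (mod 360°)

147.7°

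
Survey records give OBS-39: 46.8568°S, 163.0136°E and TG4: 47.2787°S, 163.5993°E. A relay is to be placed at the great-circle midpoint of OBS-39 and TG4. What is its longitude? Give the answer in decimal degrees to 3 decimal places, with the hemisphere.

Bx = cos φ₂ cos Δλ = 0.678397,  By = cos φ₂ sin Δλ = 0.006935
φₘ = atan2(sin φ₁ + sin φ₂, √((cos φ₁ + Bx)² + By²)) = -47.06812°
λₘ = λ₁ + atan2(By, cos φ₁ + Bx) = 163.30529°

163.305°E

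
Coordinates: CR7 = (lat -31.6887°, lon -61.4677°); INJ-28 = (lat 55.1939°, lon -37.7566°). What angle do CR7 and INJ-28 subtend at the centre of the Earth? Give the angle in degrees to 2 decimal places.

Δφ = 86.8826°,  Δλ = 23.7111°
a = sin²(Δφ/2) + cos φ₁ cos φ₂ sin²(Δλ/2) = 0.493309
c = 2·arcsin(√a) = 1.557415 rad = 89.2333°

89.23°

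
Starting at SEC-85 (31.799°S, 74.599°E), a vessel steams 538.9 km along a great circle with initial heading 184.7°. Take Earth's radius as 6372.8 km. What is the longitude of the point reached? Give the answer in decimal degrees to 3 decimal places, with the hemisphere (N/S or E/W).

74.105°E

δ = d/R = 538.9/6372.8 = 0.084563 rad
φ₂ = arcsin(sin φ₁ cos δ + cos φ₁ sin δ cos θ)
   = arcsin(-0.52694·0.99643 + 0.84990·0.08446·-0.99664) = -36.62684°
λ₂ = λ₁ + atan2(sin θ sin δ cos φ₁, cos δ − sin φ₁ sin φ₂) = 74.10490°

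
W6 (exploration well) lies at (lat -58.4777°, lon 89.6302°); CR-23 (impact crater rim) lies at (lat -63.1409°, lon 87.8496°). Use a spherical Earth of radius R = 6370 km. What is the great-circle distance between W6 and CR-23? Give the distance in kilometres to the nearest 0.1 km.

Δφ = -4.6632°,  Δλ = -1.7806°
a = sin²(Δφ/2) + cos φ₁ cos φ₂ sin²(Δλ/2) = 0.001712
c = 2·arcsin(√a) = 0.082779 rad = 4.7429°
d = R·c = 6370 × 0.082779 = 527.3 km

527.3 km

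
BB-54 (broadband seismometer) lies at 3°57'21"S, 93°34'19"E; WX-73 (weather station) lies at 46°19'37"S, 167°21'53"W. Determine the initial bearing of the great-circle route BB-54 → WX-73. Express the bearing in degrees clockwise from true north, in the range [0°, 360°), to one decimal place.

136.9°

BB-54: φ = -3.95583°, λ = +93.57194°
WX-73: φ = -46.32694°, λ = -167.36472°
Δλ = 99.0633°
y = sin Δλ · cos φ₂ = 0.681921
x = cos φ₁ sin φ₂ − sin φ₁ cos φ₂ cos Δλ = -0.729073
θ = atan2(y, x) = 136.9140° → 136.9140° (mod 360°)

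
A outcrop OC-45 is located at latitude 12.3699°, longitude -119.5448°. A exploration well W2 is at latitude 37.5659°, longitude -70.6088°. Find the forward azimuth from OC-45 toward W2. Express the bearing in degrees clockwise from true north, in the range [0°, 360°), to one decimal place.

51.0°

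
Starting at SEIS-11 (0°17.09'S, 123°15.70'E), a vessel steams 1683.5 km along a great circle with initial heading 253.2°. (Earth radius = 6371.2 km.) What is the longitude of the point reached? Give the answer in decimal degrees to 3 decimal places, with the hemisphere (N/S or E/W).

SEIS-11: φ = -0.28483°, λ = +123.26167°
δ = d/R = 1683.5/6371.2 = 0.264236 rad
φ₂ = arcsin(sin φ₁ cos δ + cos φ₁ sin δ cos θ)
   = arcsin(-0.00497·0.96529 + 0.99999·0.26117·-0.28903) = -4.60493°
λ₂ = λ₁ + atan2(sin θ sin δ cos φ₁, cos δ − sin φ₁ sin φ₂) = 108.73476°

108.735°E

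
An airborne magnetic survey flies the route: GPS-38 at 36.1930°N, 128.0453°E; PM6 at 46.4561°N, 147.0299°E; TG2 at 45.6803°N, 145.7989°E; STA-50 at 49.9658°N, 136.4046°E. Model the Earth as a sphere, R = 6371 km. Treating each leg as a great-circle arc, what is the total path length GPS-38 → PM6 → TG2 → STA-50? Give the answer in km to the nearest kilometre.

2920 km

GPS-38→PM6: c = 0.305295 rad, d = 1945.03 km
PM6→TG2: c = 0.020137 rad, d = 128.30 km
TG2→STA-50: c = 0.132938 rad, d = 846.95 km
Total = 1945.03 + 128.30 + 846.95 = 2920.28 km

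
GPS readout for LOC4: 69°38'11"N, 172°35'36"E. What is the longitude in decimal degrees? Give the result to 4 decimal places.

172° + 35′/60 + 36″/3600 = 172 + 0.58333 + 0.01000 = 172.5933°

172.5933°E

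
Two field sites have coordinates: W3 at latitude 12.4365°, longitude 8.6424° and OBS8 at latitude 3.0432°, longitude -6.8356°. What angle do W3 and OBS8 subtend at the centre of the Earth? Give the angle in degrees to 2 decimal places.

Δφ = -9.3933°,  Δλ = -15.4780°
a = sin²(Δφ/2) + cos φ₁ cos φ₂ sin²(Δλ/2) = 0.024387
c = 2·arcsin(√a) = 0.313613 rad = 17.9687°

17.97°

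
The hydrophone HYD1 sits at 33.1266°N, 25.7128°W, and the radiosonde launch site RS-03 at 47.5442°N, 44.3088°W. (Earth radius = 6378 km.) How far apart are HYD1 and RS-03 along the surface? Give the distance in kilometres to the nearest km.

Δφ = 14.4176°,  Δλ = -18.5960°
a = sin²(Δφ/2) + cos φ₁ cos φ₂ sin²(Δλ/2) = 0.030504
c = 2·arcsin(√a) = 0.351107 rad = 20.1170°
d = R·c = 6378 × 0.351107 = 2239.4 km

2239 km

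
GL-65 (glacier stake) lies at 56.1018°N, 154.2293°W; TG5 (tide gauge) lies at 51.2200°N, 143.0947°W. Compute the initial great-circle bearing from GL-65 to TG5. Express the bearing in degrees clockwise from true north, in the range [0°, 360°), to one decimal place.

121.9°

Δλ = 11.1346°
y = sin Δλ · cos φ₂ = 0.120954
x = cos φ₁ sin φ₂ − sin φ₁ cos φ₂ cos Δλ = -0.075314
θ = atan2(y, x) = 121.9093° → 121.9093° (mod 360°)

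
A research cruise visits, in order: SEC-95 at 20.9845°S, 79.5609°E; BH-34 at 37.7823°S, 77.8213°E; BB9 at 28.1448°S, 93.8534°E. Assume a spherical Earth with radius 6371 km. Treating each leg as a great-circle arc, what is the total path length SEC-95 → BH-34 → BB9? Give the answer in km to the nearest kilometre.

3711 km

SEC-95→BH-34: c = 0.294351 rad, d = 1875.31 km
BH-34→BB9: c = 0.288110 rad, d = 1835.55 km
Total = 1875.31 + 1835.55 = 3710.86 km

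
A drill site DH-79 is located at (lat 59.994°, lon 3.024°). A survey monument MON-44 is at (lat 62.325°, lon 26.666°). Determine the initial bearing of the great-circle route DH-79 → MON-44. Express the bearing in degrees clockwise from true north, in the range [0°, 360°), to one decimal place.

Δλ = 23.6420°
y = sin Δλ · cos φ₂ = 0.186256
x = cos φ₁ sin φ₂ − sin φ₁ cos φ₂ cos Δλ = 0.074430
θ = atan2(y, x) = 68.2178° → 68.2178° (mod 360°)

68.2°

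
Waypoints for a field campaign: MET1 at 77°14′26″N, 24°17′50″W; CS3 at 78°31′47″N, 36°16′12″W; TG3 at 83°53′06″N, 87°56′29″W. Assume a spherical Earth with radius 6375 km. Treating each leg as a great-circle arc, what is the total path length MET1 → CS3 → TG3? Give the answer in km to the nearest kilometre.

MET1: φ = +77.24056°, λ = -24.29722°
CS3: φ = +78.52972°, λ = -36.27000°
TG3: φ = +83.88500°, λ = -87.94139°
MET1→CS3: c = 0.049169 rad, d = 313.45 km
CS3→TG3: c = 0.157713 rad, d = 1005.42 km
Total = 313.45 + 1005.42 = 1318.87 km

1319 km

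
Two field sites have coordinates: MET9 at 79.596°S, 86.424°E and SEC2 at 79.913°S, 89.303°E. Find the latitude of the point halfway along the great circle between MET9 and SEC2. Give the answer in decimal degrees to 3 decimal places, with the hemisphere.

Bx = cos φ₂ cos Δλ = 0.174922,  By = cos φ₂ sin Δλ = 0.008797
φₘ = atan2(sin φ₁ + sin φ₂, √((cos φ₁ + Bx)² + By²)) = -79.75766°
λₘ = λ₁ + atan2(By, cos φ₁ + Bx) = 87.84146°

79.758°S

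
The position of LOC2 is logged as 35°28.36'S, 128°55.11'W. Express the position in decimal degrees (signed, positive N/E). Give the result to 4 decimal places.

lat: 35.4727° S → -35.4727°
lon: 128.9185° W → -128.9185°

-35.4727°, -128.9185°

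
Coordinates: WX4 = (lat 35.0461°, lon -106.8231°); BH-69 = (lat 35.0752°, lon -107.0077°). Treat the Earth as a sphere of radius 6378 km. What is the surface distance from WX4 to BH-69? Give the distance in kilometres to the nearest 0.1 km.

17.1 km

Δφ = 0.0291°,  Δλ = -0.1846°
a = sin²(Δφ/2) + cos φ₁ cos φ₂ sin²(Δλ/2) = 0.000002
c = 2·arcsin(√a) = 0.002686 rad = 0.1539°
d = R·c = 6378 × 0.002686 = 17.1 km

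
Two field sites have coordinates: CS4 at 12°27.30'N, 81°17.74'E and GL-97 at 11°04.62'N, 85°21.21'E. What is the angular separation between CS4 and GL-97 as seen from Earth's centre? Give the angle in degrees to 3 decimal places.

CS4: φ = +12.45500°, λ = +81.29567°
GL-97: φ = +11.07700°, λ = +85.35350°
Δφ = -1.3780°,  Δλ = 4.0578°
a = sin²(Δφ/2) + cos φ₁ cos φ₂ sin²(Δλ/2) = 0.001346
c = 2·arcsin(√a) = 0.073385 rad = 4.2046°

4.205°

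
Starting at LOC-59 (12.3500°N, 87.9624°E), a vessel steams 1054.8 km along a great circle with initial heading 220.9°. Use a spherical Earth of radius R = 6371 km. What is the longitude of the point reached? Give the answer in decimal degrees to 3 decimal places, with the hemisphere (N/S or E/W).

δ = d/R = 1054.8/6371 = 0.165563 rad
φ₂ = arcsin(sin φ₁ cos δ + cos φ₁ sin δ cos θ)
   = arcsin(0.21388·0.98633 + 0.97686·0.16481·-0.75585) = 5.12165°
λ₂ = λ₁ + atan2(sin θ sin δ cos φ₁, cos δ − sin φ₁ sin φ₂) = 81.74284°

81.743°E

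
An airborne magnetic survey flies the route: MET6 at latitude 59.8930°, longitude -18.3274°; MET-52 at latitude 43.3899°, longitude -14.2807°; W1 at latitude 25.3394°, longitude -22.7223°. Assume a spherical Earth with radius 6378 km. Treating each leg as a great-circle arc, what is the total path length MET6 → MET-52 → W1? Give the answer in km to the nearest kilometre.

MET6→MET-52: c = 0.291216 rad, d = 1857.37 km
MET-52→W1: c = 0.337250 rad, d = 2150.98 km
Total = 1857.37 + 2150.98 = 4008.35 km

4008 km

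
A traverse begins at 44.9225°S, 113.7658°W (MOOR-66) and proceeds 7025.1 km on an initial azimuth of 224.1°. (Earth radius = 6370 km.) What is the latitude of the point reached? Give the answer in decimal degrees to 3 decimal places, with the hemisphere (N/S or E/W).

50.564°S

δ = d/R = 7025.1/6370 = 1.102841 rad
φ₂ = arcsin(sin φ₁ cos δ + cos φ₁ sin δ cos θ)
   = arcsin(-0.70615·0.45106 + 0.70806·0.89249·-0.71813) = -50.56363°
λ₂ = λ₁ + atan2(sin θ sin δ cos φ₁, cos δ − sin φ₁ sin φ₂) = 144.12932°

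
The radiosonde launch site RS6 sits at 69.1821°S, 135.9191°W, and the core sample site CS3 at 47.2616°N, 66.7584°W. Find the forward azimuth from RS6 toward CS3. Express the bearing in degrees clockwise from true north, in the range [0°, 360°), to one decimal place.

Δλ = 69.1607°
y = sin Δλ · cos φ₂ = 0.634256
x = cos φ₁ sin φ₂ − sin φ₁ cos φ₂ cos Δλ = 0.486694
θ = atan2(y, x) = 52.4993° → 52.4993° (mod 360°)

52.5°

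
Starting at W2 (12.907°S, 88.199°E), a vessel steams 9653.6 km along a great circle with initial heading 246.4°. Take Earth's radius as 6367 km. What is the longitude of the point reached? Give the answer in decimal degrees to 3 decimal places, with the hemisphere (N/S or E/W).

4.060°W

δ = d/R = 9653.6/6367 = 1.516193 rad
φ₂ = arcsin(sin φ₁ cos δ + cos φ₁ sin δ cos θ)
   = arcsin(-0.22337·0.05458 + 0.97473·0.99851·-0.40035) = -23.69343°
λ₂ = λ₁ + atan2(sin θ sin δ cos φ₁, cos δ − sin φ₁ sin φ₂) = -4.06004°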